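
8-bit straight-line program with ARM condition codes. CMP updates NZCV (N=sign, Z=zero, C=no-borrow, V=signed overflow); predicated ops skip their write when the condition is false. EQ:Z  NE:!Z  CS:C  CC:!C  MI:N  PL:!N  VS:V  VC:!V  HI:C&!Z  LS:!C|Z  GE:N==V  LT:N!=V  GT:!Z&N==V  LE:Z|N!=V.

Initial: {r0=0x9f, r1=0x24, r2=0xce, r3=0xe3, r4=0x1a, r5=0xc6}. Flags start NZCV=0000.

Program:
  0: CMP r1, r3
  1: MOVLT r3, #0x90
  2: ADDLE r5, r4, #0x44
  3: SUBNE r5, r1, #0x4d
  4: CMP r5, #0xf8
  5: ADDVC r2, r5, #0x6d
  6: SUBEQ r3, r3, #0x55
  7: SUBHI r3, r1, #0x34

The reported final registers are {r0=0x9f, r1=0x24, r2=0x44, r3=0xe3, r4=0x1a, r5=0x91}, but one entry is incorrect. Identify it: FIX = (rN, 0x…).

FIX = (r5, 0xd7)

0: ✓ CMP  NZCV=0000
1: · MOVLT
2: · ADDLE
3: ✓ SUBNE  r5←0xd7
4: ✓ CMP  NZCV=1000
5: ✓ ADDVC  r2←0x44
6: · SUBEQ
7: · SUBHI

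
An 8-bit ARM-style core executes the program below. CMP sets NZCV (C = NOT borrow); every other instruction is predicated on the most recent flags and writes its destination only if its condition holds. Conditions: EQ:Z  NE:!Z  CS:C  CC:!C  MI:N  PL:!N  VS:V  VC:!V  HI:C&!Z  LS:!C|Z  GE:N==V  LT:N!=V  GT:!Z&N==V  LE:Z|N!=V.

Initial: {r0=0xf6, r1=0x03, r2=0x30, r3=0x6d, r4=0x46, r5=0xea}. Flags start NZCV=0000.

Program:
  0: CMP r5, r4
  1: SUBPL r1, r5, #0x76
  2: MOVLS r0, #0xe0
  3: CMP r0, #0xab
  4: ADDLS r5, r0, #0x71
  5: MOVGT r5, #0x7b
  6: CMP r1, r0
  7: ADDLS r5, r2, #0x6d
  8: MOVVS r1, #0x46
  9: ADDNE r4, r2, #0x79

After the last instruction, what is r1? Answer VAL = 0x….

0: ✓ CMP  NZCV=1010
1: · SUBPL
2: · MOVLS
3: ✓ CMP  NZCV=0010
4: · ADDLS
5: ✓ MOVGT  r5←0x7b
6: ✓ CMP  NZCV=0000
7: ✓ ADDLS  r5←0x9d
8: · MOVVS
9: ✓ ADDNE  r4←0xa9

VAL = 0x03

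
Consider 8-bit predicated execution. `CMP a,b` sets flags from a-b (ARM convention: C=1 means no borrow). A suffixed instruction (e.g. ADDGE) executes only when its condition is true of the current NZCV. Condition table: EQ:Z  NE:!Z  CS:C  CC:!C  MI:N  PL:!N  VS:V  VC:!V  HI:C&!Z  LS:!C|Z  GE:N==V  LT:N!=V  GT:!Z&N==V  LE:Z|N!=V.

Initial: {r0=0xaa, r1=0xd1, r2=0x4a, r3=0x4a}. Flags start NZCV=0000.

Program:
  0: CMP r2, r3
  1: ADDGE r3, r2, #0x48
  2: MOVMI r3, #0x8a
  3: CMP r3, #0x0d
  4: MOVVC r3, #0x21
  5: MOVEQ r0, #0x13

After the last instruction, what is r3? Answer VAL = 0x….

0: ✓ CMP  NZCV=0110
1: ✓ ADDGE  r3←0x92
2: · MOVMI
3: ✓ CMP  NZCV=1010
4: ✓ MOVVC  r3←0x21
5: · MOVEQ

VAL = 0x21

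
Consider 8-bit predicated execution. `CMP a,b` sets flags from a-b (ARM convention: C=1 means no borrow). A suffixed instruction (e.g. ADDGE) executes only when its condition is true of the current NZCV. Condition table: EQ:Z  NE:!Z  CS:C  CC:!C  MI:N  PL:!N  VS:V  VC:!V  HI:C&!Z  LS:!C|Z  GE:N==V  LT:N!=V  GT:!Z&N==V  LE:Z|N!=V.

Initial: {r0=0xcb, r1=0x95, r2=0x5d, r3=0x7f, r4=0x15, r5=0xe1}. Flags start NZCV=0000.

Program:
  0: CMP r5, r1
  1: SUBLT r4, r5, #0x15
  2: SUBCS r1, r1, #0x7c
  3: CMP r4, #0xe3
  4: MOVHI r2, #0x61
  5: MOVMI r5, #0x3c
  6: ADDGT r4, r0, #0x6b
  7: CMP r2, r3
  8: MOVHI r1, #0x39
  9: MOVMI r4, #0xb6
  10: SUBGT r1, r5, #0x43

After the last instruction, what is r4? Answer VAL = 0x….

[0] flags=0010 → (cmp)
[1] flags=0010 LT?F → skip
[2] flags=0010 CS?T → r1=0x19
[3] flags=0000 → (cmp)
[4] flags=0000 HI?F → skip
[5] flags=0000 MI?F → skip
[6] flags=0000 GT?T → r4=0x36
[7] flags=1000 → (cmp)
[8] flags=1000 HI?F → skip
[9] flags=1000 MI?T → r4=0xb6
[10] flags=1000 GT?F → skip

VAL = 0xb6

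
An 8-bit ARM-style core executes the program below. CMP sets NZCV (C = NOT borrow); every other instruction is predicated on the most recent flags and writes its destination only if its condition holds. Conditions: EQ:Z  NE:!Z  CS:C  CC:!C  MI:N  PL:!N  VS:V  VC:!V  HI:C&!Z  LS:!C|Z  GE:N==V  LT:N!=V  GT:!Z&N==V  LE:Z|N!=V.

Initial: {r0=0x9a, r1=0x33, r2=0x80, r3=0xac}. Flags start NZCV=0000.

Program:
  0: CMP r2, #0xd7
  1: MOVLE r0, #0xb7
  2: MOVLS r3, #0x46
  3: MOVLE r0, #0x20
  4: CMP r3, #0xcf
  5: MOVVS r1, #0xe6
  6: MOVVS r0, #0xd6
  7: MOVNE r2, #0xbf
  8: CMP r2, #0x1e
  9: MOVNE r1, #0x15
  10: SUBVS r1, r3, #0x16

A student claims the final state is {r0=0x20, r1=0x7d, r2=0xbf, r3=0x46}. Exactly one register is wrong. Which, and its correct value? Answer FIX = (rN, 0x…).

FIX = (r1, 0x15)

[0] flags=1000 → (cmp)
[1] flags=1000 LE?T → r0=0xb7
[2] flags=1000 LS?T → r3=0x46
[3] flags=1000 LE?T → r0=0x20
[4] flags=0000 → (cmp)
[5] flags=0000 VS?F → skip
[6] flags=0000 VS?F → skip
[7] flags=0000 NE?T → r2=0xbf
[8] flags=1010 → (cmp)
[9] flags=1010 NE?T → r1=0x15
[10] flags=1010 VS?F → skip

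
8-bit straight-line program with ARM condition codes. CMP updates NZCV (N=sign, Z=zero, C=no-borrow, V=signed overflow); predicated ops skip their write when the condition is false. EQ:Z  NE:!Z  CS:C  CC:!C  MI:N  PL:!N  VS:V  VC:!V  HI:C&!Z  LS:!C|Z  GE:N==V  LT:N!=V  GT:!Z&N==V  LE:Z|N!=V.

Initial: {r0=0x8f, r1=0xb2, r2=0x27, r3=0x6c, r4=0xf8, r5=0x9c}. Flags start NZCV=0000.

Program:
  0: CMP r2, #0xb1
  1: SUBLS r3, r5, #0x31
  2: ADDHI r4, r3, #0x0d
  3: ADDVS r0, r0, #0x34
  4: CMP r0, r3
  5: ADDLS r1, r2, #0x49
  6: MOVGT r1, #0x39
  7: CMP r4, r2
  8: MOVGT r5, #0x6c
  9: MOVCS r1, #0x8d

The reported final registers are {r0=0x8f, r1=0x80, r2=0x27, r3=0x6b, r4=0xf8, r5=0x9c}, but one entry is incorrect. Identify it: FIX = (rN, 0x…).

0: ✓ CMP  NZCV=0000
1: ✓ SUBLS  r3←0x6b
2: · ADDHI
3: · ADDVS
4: ✓ CMP  NZCV=0011
5: · ADDLS
6: · MOVGT
7: ✓ CMP  NZCV=1010
8: · MOVGT
9: ✓ MOVCS  r1←0x8d

FIX = (r1, 0x8d)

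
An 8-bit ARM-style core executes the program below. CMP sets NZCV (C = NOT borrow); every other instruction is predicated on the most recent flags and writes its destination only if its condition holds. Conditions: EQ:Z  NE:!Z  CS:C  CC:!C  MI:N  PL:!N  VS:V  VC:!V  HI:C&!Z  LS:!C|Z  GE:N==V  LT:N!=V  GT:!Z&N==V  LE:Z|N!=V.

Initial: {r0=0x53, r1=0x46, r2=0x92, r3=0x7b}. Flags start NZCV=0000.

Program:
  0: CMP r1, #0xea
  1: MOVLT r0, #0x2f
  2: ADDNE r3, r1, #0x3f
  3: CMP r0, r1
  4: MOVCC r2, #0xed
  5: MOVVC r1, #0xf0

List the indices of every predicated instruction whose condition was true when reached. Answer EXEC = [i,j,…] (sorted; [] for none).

EXEC = [2,5]

0: ✓ CMP  NZCV=0000
1: · MOVLT
2: ✓ ADDNE  r3←0x85
3: ✓ CMP  NZCV=0010
4: · MOVCC
5: ✓ MOVVC  r1←0xf0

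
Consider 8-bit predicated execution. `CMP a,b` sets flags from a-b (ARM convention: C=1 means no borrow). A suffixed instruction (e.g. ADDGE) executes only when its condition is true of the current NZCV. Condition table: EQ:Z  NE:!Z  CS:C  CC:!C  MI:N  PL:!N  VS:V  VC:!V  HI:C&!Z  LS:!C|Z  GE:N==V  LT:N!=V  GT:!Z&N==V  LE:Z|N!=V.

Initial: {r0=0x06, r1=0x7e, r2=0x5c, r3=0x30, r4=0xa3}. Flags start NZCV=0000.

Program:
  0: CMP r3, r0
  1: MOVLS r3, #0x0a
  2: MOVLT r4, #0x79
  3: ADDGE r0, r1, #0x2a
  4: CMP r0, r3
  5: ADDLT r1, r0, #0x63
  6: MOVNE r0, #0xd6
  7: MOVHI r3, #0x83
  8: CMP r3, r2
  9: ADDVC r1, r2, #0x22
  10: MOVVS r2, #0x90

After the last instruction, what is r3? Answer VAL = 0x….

[0] flags=0010 → (cmp)
[1] flags=0010 LS?F → skip
[2] flags=0010 LT?F → skip
[3] flags=0010 GE?T → r0=0xa8
[4] flags=0011 → (cmp)
[5] flags=0011 LT?T → r1=0x0b
[6] flags=0011 NE?T → r0=0xd6
[7] flags=0011 HI?T → r3=0x83
[8] flags=0011 → (cmp)
[9] flags=0011 VC?F → skip
[10] flags=0011 VS?T → r2=0x90

VAL = 0x83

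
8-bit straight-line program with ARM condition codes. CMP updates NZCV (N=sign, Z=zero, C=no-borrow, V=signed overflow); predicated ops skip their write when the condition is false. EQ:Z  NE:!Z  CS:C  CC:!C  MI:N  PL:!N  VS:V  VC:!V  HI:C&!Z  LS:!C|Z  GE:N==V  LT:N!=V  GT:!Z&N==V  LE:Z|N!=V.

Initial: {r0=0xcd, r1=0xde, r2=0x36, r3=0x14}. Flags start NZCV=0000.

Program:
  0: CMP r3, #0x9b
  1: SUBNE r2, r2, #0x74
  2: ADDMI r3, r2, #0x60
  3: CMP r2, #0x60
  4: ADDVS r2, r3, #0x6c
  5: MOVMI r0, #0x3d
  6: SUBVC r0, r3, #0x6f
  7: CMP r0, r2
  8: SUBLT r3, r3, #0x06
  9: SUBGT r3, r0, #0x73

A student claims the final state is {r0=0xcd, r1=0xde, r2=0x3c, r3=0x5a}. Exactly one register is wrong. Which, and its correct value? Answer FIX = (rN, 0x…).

FIX = (r2, 0x80)

[0] flags=0000 → (cmp)
[1] flags=0000 NE?T → r2=0xc2
[2] flags=0000 MI?F → skip
[3] flags=0011 → (cmp)
[4] flags=0011 VS?T → r2=0x80
[5] flags=0011 MI?F → skip
[6] flags=0011 VC?F → skip
[7] flags=0010 → (cmp)
[8] flags=0010 LT?F → skip
[9] flags=0010 GT?T → r3=0x5a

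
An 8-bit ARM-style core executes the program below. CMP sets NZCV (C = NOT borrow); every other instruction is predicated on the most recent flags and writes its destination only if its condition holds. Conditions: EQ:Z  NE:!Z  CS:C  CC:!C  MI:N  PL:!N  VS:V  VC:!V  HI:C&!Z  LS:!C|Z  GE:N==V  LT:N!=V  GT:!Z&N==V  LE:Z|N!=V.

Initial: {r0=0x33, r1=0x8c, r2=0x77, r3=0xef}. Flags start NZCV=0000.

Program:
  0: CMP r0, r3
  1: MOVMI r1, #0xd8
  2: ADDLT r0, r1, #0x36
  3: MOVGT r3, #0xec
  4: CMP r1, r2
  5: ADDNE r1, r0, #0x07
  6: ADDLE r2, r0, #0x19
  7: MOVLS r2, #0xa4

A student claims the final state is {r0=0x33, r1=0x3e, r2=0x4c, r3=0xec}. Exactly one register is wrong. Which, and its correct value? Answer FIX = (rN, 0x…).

FIX = (r1, 0x3a)

[0] flags=0000 → (cmp)
[1] flags=0000 MI?F → skip
[2] flags=0000 LT?F → skip
[3] flags=0000 GT?T → r3=0xec
[4] flags=0011 → (cmp)
[5] flags=0011 NE?T → r1=0x3a
[6] flags=0011 LE?T → r2=0x4c
[7] flags=0011 LS?F → skip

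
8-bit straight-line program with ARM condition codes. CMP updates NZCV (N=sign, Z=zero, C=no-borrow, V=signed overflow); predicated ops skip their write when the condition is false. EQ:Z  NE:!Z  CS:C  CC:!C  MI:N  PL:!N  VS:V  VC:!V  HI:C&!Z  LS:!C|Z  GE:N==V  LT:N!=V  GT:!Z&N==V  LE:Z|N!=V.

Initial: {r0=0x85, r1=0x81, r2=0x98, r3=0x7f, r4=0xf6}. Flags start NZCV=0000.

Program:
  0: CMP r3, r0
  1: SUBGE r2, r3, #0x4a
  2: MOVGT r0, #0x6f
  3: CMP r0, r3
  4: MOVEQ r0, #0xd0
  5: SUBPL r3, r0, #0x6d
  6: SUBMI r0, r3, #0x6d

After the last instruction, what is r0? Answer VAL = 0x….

VAL = 0x12

0: ✓ CMP  NZCV=1001
1: ✓ SUBGE  r2←0x35
2: ✓ MOVGT  r0←0x6f
3: ✓ CMP  NZCV=1000
4: · MOVEQ
5: · SUBPL
6: ✓ SUBMI  r0←0x12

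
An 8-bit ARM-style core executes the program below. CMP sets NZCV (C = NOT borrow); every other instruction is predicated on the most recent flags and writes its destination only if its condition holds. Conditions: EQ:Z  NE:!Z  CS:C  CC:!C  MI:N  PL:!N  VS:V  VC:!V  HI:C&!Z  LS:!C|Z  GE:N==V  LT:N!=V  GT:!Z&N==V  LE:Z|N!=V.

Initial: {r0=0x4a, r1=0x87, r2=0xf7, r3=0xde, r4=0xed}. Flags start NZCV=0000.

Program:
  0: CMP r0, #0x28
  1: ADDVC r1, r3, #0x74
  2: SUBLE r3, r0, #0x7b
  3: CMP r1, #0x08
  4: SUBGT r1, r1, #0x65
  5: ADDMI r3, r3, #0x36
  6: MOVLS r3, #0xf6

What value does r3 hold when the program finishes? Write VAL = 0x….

[0] flags=0010 → (cmp)
[1] flags=0010 VC?T → r1=0x52
[2] flags=0010 LE?F → skip
[3] flags=0010 → (cmp)
[4] flags=0010 GT?T → r1=0xed
[5] flags=0010 MI?F → skip
[6] flags=0010 LS?F → skip

VAL = 0xde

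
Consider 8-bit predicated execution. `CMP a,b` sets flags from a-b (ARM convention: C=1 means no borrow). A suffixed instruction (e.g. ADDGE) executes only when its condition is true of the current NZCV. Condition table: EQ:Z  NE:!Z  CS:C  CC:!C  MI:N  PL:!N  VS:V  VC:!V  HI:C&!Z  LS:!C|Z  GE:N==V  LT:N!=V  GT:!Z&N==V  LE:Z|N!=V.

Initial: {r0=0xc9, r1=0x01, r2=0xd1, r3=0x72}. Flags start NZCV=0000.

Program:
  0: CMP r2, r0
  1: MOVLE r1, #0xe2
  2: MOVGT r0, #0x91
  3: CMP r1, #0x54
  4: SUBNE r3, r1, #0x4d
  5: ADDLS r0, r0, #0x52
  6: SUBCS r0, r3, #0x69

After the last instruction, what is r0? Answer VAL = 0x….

VAL = 0xe3

[0] flags=0010 → (cmp)
[1] flags=0010 LE?F → skip
[2] flags=0010 GT?T → r0=0x91
[3] flags=1000 → (cmp)
[4] flags=1000 NE?T → r3=0xb4
[5] flags=1000 LS?T → r0=0xe3
[6] flags=1000 CS?F → skip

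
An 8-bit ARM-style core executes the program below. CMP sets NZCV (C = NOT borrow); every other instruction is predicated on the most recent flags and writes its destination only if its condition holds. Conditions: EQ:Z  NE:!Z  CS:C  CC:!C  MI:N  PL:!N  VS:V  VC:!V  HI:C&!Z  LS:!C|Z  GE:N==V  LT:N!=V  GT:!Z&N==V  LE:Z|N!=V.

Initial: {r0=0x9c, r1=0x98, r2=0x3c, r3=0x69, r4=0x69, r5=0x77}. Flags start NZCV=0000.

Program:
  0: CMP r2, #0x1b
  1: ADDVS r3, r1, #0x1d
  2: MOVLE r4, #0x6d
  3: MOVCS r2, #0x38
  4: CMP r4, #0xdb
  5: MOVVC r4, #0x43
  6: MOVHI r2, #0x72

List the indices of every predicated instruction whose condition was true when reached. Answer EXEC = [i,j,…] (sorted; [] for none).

EXEC = [3]

[0] flags=0010 → (cmp)
[1] flags=0010 VS?F → skip
[2] flags=0010 LE?F → skip
[3] flags=0010 CS?T → r2=0x38
[4] flags=1001 → (cmp)
[5] flags=1001 VC?F → skip
[6] flags=1001 HI?F → skip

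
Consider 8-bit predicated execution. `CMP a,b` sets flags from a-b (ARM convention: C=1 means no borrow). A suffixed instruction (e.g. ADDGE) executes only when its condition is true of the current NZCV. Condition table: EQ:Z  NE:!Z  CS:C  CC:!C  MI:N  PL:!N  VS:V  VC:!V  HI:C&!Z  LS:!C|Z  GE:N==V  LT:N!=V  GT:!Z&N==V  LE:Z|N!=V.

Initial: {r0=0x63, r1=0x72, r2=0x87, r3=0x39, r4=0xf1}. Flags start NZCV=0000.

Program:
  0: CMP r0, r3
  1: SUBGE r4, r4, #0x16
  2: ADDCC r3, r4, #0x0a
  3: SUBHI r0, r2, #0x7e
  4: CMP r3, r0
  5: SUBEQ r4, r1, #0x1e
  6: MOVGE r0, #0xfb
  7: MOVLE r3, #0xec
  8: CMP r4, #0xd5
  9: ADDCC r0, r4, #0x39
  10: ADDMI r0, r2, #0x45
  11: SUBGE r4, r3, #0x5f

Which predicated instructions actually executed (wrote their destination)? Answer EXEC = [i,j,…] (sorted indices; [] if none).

[0] flags=0010 → (cmp)
[1] flags=0010 GE?T → r4=0xdb
[2] flags=0010 CC?F → skip
[3] flags=0010 HI?T → r0=0x09
[4] flags=0010 → (cmp)
[5] flags=0010 EQ?F → skip
[6] flags=0010 GE?T → r0=0xfb
[7] flags=0010 LE?F → skip
[8] flags=0010 → (cmp)
[9] flags=0010 CC?F → skip
[10] flags=0010 MI?F → skip
[11] flags=0010 GE?T → r4=0xda

EXEC = [1,3,6,11]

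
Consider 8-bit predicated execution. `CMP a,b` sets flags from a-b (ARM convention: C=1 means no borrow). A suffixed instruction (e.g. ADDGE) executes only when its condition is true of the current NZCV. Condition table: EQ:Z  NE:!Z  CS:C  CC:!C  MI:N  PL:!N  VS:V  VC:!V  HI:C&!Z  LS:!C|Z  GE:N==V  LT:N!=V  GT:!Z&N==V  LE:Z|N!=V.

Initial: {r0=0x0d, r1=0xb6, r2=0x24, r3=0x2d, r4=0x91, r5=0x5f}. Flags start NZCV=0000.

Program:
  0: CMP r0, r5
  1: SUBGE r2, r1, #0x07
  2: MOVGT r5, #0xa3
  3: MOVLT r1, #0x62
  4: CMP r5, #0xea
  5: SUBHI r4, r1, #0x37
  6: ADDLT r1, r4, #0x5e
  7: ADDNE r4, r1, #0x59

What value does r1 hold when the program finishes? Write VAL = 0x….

[0] flags=1000 → (cmp)
[1] flags=1000 GE?F → skip
[2] flags=1000 GT?F → skip
[3] flags=1000 LT?T → r1=0x62
[4] flags=0000 → (cmp)
[5] flags=0000 HI?F → skip
[6] flags=0000 LT?F → skip
[7] flags=0000 NE?T → r4=0xbb

VAL = 0x62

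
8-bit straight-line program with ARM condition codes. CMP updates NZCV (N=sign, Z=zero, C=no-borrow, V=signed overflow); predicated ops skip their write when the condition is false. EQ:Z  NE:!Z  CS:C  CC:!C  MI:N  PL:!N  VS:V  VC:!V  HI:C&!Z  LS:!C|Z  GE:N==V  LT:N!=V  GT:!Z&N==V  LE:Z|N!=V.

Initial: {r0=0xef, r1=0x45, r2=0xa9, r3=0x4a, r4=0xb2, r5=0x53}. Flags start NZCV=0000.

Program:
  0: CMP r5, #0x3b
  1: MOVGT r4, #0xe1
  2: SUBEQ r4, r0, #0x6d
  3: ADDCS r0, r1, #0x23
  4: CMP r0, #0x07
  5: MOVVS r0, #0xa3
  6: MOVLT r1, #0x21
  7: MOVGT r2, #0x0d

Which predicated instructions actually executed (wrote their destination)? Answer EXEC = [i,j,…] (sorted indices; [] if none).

0: ✓ CMP  NZCV=0010
1: ✓ MOVGT  r4←0xe1
2: · SUBEQ
3: ✓ ADDCS  r0←0x68
4: ✓ CMP  NZCV=0010
5: · MOVVS
6: · MOVLT
7: ✓ MOVGT  r2←0x0d

EXEC = [1,3,7]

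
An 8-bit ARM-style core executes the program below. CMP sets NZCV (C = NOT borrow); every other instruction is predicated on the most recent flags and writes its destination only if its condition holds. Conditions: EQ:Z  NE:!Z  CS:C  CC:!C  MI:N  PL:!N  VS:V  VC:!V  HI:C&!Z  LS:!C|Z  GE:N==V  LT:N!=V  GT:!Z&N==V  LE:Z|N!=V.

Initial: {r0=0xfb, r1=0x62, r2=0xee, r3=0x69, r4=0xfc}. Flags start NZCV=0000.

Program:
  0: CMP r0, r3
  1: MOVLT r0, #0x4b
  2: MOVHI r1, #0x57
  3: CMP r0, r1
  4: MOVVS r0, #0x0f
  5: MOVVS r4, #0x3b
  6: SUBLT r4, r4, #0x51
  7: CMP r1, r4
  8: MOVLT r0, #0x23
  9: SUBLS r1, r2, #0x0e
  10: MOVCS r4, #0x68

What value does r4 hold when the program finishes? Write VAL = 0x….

[0] flags=1010 → (cmp)
[1] flags=1010 LT?T → r0=0x4b
[2] flags=1010 HI?T → r1=0x57
[3] flags=1000 → (cmp)
[4] flags=1000 VS?F → skip
[5] flags=1000 VS?F → skip
[6] flags=1000 LT?T → r4=0xab
[7] flags=1001 → (cmp)
[8] flags=1001 LT?F → skip
[9] flags=1001 LS?T → r1=0xe0
[10] flags=1001 CS?F → skip

VAL = 0xab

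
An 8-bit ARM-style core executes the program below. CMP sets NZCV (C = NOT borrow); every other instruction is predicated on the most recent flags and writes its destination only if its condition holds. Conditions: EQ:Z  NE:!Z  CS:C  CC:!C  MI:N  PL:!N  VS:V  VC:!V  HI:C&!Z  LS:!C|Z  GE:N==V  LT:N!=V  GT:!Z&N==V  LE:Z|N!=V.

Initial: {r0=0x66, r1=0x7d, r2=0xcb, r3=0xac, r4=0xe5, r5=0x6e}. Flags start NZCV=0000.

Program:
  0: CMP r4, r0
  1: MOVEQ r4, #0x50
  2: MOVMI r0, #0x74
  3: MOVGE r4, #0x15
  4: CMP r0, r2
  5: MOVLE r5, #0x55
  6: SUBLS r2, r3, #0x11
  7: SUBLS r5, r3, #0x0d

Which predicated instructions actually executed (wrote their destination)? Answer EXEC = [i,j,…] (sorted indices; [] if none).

EXEC = [6,7]

[0] flags=0011 → (cmp)
[1] flags=0011 EQ?F → skip
[2] flags=0011 MI?F → skip
[3] flags=0011 GE?F → skip
[4] flags=1001 → (cmp)
[5] flags=1001 LE?F → skip
[6] flags=1001 LS?T → r2=0x9b
[7] flags=1001 LS?T → r5=0x9f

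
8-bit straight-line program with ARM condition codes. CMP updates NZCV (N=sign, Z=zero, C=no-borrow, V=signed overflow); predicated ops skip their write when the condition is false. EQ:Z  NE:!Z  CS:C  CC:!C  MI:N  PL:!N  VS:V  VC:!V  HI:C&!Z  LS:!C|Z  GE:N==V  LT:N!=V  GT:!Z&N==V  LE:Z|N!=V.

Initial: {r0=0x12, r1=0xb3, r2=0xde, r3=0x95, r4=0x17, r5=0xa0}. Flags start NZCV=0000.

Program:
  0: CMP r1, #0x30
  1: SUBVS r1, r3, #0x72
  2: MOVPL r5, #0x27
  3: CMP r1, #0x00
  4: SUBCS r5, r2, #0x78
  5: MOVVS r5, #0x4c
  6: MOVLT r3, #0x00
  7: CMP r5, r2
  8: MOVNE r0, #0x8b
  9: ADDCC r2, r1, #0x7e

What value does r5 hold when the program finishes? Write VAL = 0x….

[0] flags=1010 → (cmp)
[1] flags=1010 VS?F → skip
[2] flags=1010 PL?F → skip
[3] flags=1010 → (cmp)
[4] flags=1010 CS?T → r5=0x66
[5] flags=1010 VS?F → skip
[6] flags=1010 LT?T → r3=0x00
[7] flags=1001 → (cmp)
[8] flags=1001 NE?T → r0=0x8b
[9] flags=1001 CC?T → r2=0x31

VAL = 0x66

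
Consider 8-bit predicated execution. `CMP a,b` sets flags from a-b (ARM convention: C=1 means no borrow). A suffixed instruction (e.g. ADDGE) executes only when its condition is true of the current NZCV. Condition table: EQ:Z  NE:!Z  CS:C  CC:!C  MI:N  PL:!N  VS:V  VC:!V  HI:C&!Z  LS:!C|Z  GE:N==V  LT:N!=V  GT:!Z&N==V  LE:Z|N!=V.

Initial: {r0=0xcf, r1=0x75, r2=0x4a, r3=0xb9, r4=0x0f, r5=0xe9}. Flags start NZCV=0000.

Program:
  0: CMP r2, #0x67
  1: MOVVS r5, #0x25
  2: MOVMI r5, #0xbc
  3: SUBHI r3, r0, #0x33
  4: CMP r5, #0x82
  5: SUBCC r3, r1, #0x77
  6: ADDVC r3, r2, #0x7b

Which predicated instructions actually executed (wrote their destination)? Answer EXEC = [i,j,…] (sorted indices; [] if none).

[0] flags=1000 → (cmp)
[1] flags=1000 VS?F → skip
[2] flags=1000 MI?T → r5=0xbc
[3] flags=1000 HI?F → skip
[4] flags=0010 → (cmp)
[5] flags=0010 CC?F → skip
[6] flags=0010 VC?T → r3=0xc5

EXEC = [2,6]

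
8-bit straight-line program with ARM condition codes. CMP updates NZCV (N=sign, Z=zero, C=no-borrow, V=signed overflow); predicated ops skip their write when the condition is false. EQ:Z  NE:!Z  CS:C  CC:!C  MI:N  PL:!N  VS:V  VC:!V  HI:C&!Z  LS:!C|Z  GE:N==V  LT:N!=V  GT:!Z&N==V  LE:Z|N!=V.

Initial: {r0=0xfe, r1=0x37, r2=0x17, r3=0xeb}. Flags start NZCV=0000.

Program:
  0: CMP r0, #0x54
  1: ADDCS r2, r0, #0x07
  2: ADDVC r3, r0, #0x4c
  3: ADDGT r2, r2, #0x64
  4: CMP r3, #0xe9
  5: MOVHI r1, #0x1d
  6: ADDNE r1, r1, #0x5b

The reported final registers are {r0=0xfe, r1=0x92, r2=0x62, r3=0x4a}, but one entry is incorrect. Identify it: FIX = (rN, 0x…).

[0] flags=1010 → (cmp)
[1] flags=1010 CS?T → r2=0x05
[2] flags=1010 VC?T → r3=0x4a
[3] flags=1010 GT?F → skip
[4] flags=0000 → (cmp)
[5] flags=0000 HI?F → skip
[6] flags=0000 NE?T → r1=0x92

FIX = (r2, 0x05)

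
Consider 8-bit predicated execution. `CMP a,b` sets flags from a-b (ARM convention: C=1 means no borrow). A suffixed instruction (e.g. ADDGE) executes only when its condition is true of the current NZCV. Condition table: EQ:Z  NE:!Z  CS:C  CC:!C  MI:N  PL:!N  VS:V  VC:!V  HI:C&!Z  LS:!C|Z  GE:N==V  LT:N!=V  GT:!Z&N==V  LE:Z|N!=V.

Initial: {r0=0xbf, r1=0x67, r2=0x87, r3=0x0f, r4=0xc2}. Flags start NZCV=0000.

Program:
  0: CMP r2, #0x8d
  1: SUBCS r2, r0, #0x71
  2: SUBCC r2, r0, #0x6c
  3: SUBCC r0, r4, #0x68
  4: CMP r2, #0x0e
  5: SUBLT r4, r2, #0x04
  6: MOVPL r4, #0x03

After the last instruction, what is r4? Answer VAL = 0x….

VAL = 0x03

0: ✓ CMP  NZCV=1000
1: · SUBCS
2: ✓ SUBCC  r2←0x53
3: ✓ SUBCC  r0←0x5a
4: ✓ CMP  NZCV=0010
5: · SUBLT
6: ✓ MOVPL  r4←0x03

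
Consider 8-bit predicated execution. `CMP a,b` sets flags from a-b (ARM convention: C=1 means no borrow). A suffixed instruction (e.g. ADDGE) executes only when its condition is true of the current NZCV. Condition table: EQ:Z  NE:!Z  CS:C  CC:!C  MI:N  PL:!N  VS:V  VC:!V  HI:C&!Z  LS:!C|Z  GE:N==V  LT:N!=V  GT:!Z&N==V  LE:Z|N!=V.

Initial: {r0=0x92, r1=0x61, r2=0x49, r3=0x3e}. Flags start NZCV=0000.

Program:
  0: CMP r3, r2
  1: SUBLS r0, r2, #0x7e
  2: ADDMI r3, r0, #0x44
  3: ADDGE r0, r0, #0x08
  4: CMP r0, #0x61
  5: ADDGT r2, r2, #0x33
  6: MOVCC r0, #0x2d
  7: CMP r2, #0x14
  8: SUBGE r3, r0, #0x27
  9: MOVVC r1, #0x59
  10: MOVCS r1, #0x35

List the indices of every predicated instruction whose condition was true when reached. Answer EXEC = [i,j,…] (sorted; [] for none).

EXEC = [1,2,8,9,10]

0: ✓ CMP  NZCV=1000
1: ✓ SUBLS  r0←0xcb
2: ✓ ADDMI  r3←0x0f
3: · ADDGE
4: ✓ CMP  NZCV=0011
5: · ADDGT
6: · MOVCC
7: ✓ CMP  NZCV=0010
8: ✓ SUBGE  r3←0xa4
9: ✓ MOVVC  r1←0x59
10: ✓ MOVCS  r1←0x35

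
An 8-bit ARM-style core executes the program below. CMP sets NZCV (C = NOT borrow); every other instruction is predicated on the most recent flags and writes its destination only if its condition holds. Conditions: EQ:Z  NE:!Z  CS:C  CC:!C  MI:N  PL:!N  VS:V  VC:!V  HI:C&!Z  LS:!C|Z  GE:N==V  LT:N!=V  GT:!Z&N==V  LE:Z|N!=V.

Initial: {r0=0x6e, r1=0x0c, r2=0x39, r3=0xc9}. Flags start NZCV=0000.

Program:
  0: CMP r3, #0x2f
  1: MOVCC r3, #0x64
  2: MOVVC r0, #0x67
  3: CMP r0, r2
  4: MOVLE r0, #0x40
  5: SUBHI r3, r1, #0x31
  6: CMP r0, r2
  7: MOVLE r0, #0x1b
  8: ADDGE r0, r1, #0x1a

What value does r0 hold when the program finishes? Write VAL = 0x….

VAL = 0x26

[0] flags=1010 → (cmp)
[1] flags=1010 CC?F → skip
[2] flags=1010 VC?T → r0=0x67
[3] flags=0010 → (cmp)
[4] flags=0010 LE?F → skip
[5] flags=0010 HI?T → r3=0xdb
[6] flags=0010 → (cmp)
[7] flags=0010 LE?F → skip
[8] flags=0010 GE?T → r0=0x26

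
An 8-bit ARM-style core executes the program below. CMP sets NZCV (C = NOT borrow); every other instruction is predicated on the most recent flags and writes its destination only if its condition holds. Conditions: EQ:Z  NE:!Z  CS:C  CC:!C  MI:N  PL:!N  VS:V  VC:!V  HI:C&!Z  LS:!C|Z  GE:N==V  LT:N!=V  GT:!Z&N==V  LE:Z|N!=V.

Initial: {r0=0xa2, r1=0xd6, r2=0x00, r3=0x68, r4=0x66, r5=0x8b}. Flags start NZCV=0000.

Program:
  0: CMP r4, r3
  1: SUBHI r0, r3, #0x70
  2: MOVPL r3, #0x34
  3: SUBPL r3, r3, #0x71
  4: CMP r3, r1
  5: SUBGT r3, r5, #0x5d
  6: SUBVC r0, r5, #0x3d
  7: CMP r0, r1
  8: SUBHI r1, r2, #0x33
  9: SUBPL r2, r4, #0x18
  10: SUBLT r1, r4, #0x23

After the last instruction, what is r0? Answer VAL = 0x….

VAL = 0xa2

[0] flags=1000 → (cmp)
[1] flags=1000 HI?F → skip
[2] flags=1000 PL?F → skip
[3] flags=1000 PL?F → skip
[4] flags=1001 → (cmp)
[5] flags=1001 GT?T → r3=0x2e
[6] flags=1001 VC?F → skip
[7] flags=1000 → (cmp)
[8] flags=1000 HI?F → skip
[9] flags=1000 PL?F → skip
[10] flags=1000 LT?T → r1=0x43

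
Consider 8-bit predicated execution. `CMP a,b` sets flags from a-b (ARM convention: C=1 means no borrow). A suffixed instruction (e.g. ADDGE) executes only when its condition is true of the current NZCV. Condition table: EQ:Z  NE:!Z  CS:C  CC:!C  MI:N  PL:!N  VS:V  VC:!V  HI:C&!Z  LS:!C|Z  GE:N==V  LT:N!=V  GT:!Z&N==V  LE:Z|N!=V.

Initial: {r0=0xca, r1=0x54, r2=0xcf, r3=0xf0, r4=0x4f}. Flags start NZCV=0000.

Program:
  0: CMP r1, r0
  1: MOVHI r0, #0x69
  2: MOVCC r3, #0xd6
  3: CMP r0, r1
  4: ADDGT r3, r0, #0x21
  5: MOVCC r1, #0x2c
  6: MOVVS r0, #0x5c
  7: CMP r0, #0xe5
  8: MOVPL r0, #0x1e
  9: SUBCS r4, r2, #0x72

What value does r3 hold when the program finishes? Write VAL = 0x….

[0] flags=1001 → (cmp)
[1] flags=1001 HI?F → skip
[2] flags=1001 CC?T → r3=0xd6
[3] flags=0011 → (cmp)
[4] flags=0011 GT?F → skip
[5] flags=0011 CC?F → skip
[6] flags=0011 VS?T → r0=0x5c
[7] flags=0000 → (cmp)
[8] flags=0000 PL?T → r0=0x1e
[9] flags=0000 CS?F → skip

VAL = 0xd6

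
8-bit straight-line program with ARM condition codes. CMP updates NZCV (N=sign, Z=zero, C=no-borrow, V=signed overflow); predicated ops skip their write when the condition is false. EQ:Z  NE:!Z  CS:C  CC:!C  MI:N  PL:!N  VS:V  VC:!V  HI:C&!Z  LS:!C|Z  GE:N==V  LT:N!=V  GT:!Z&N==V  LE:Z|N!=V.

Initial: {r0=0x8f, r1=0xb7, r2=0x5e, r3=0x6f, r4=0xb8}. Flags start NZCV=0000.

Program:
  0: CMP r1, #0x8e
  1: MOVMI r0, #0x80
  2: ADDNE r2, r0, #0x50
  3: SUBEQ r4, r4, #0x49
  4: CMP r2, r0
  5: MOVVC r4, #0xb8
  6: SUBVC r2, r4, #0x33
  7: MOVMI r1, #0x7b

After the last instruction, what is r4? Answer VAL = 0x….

[0] flags=0010 → (cmp)
[1] flags=0010 MI?F → skip
[2] flags=0010 NE?T → r2=0xdf
[3] flags=0010 EQ?F → skip
[4] flags=0010 → (cmp)
[5] flags=0010 VC?T → r4=0xb8
[6] flags=0010 VC?T → r2=0x85
[7] flags=0010 MI?F → skip

VAL = 0xb8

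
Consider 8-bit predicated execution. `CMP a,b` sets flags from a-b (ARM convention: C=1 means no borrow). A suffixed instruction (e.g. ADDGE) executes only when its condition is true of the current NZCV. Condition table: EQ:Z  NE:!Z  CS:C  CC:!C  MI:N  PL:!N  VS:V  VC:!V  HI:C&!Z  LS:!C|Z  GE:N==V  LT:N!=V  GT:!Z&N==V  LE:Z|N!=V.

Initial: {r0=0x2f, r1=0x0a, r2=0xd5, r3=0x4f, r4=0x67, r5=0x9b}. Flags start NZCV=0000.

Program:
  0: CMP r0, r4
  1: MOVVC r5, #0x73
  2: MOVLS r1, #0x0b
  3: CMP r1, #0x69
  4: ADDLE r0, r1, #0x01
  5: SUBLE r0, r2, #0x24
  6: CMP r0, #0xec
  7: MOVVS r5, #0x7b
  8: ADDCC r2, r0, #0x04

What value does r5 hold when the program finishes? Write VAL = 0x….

VAL = 0x73

[0] flags=1000 → (cmp)
[1] flags=1000 VC?T → r5=0x73
[2] flags=1000 LS?T → r1=0x0b
[3] flags=1000 → (cmp)
[4] flags=1000 LE?T → r0=0x0c
[5] flags=1000 LE?T → r0=0xb1
[6] flags=1000 → (cmp)
[7] flags=1000 VS?F → skip
[8] flags=1000 CC?T → r2=0xb5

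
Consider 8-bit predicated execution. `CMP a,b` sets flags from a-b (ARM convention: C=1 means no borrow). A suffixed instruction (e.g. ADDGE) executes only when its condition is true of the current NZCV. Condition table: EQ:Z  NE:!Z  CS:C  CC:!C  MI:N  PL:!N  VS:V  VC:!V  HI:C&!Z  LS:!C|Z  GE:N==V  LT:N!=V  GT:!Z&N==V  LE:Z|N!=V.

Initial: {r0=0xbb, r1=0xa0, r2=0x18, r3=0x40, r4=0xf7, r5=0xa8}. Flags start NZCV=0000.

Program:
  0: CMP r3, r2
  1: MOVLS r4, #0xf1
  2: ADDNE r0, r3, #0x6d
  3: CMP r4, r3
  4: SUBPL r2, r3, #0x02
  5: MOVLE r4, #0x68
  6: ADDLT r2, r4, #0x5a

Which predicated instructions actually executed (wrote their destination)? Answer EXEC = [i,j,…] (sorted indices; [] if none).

[0] flags=0010 → (cmp)
[1] flags=0010 LS?F → skip
[2] flags=0010 NE?T → r0=0xad
[3] flags=1010 → (cmp)
[4] flags=1010 PL?F → skip
[5] flags=1010 LE?T → r4=0x68
[6] flags=1010 LT?T → r2=0xc2

EXEC = [2,5,6]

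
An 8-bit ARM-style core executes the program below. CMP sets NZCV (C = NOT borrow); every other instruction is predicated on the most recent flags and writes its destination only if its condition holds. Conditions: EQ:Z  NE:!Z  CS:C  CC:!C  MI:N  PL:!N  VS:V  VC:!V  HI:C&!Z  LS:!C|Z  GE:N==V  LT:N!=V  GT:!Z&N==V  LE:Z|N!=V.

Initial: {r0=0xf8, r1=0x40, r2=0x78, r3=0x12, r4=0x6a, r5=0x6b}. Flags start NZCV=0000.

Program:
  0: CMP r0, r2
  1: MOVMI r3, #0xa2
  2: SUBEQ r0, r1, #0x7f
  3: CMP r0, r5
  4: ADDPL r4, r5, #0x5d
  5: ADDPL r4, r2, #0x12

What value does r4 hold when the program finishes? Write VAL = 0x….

0: ✓ CMP  NZCV=1010
1: ✓ MOVMI  r3←0xa2
2: · SUBEQ
3: ✓ CMP  NZCV=1010
4: · ADDPL
5: · ADDPL

VAL = 0x6a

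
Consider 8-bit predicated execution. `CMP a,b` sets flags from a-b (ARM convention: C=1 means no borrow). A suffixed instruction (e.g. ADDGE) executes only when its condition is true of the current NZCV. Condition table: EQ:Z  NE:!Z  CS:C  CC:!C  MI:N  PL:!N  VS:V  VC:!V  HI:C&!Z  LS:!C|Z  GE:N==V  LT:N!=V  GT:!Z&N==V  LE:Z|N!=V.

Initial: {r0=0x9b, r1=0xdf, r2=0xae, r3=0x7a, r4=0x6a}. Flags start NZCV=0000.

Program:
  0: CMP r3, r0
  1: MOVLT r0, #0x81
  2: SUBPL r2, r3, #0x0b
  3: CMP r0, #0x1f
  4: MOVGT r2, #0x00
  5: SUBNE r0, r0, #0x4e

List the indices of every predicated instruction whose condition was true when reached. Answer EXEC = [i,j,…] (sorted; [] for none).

EXEC = [5]

0: ✓ CMP  NZCV=1001
1: · MOVLT
2: · SUBPL
3: ✓ CMP  NZCV=0011
4: · MOVGT
5: ✓ SUBNE  r0←0x4d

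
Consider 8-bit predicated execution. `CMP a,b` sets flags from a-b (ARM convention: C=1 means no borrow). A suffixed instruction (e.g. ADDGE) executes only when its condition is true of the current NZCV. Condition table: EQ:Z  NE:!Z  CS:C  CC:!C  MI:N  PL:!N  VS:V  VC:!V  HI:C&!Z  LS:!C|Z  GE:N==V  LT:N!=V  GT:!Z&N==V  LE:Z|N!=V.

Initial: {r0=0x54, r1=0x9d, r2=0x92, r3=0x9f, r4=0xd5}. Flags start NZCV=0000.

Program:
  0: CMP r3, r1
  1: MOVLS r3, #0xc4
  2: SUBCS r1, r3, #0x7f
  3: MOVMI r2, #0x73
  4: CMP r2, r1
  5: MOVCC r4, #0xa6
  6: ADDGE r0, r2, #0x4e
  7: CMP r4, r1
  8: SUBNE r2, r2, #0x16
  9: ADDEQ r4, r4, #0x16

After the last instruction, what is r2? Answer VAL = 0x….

0: ✓ CMP  NZCV=0010
1: · MOVLS
2: ✓ SUBCS  r1←0x20
3: · MOVMI
4: ✓ CMP  NZCV=0011
5: · MOVCC
6: · ADDGE
7: ✓ CMP  NZCV=1010
8: ✓ SUBNE  r2←0x7c
9: · ADDEQ

VAL = 0x7c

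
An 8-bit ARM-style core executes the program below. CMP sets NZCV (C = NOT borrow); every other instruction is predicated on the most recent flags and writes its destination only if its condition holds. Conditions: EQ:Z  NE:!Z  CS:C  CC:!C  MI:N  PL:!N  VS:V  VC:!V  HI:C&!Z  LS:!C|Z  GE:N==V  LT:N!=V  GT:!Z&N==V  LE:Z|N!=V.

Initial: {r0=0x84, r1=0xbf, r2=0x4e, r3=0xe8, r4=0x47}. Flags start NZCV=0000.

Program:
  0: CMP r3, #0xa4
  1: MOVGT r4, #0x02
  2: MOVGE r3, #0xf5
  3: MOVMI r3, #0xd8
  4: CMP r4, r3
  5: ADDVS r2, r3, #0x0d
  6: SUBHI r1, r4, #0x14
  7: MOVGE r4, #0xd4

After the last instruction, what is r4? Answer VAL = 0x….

VAL = 0xd4

0: ✓ CMP  NZCV=0010
1: ✓ MOVGT  r4←0x02
2: ✓ MOVGE  r3←0xf5
3: · MOVMI
4: ✓ CMP  NZCV=0000
5: · ADDVS
6: · SUBHI
7: ✓ MOVGE  r4←0xd4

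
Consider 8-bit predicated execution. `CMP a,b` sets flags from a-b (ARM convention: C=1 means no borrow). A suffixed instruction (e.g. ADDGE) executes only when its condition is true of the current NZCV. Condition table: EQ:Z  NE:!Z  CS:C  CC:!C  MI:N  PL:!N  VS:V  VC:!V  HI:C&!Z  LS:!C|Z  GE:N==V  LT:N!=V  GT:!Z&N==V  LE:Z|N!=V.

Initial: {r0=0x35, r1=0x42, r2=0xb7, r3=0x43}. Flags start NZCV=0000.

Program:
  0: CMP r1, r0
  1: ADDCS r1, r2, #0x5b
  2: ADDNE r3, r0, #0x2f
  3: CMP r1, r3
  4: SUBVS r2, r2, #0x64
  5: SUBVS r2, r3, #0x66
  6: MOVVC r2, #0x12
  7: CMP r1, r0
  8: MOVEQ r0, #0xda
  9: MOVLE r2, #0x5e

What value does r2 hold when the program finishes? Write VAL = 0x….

[0] flags=0010 → (cmp)
[1] flags=0010 CS?T → r1=0x12
[2] flags=0010 NE?T → r3=0x64
[3] flags=1000 → (cmp)
[4] flags=1000 VS?F → skip
[5] flags=1000 VS?F → skip
[6] flags=1000 VC?T → r2=0x12
[7] flags=1000 → (cmp)
[8] flags=1000 EQ?F → skip
[9] flags=1000 LE?T → r2=0x5e

VAL = 0x5e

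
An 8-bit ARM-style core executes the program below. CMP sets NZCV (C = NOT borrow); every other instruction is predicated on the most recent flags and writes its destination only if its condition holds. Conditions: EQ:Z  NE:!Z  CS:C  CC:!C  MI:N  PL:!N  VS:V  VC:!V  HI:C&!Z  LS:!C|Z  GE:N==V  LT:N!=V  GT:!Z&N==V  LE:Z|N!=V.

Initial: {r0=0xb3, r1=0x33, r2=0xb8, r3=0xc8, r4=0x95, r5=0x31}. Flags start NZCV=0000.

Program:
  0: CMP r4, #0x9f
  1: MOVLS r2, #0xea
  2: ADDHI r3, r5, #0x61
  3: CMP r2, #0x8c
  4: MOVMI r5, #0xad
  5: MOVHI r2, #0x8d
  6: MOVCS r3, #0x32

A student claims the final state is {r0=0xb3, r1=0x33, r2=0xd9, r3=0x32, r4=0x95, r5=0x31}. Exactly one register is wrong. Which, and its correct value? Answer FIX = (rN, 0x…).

[0] flags=1000 → (cmp)
[1] flags=1000 LS?T → r2=0xea
[2] flags=1000 HI?F → skip
[3] flags=0010 → (cmp)
[4] flags=0010 MI?F → skip
[5] flags=0010 HI?T → r2=0x8d
[6] flags=0010 CS?T → r3=0x32

FIX = (r2, 0x8d)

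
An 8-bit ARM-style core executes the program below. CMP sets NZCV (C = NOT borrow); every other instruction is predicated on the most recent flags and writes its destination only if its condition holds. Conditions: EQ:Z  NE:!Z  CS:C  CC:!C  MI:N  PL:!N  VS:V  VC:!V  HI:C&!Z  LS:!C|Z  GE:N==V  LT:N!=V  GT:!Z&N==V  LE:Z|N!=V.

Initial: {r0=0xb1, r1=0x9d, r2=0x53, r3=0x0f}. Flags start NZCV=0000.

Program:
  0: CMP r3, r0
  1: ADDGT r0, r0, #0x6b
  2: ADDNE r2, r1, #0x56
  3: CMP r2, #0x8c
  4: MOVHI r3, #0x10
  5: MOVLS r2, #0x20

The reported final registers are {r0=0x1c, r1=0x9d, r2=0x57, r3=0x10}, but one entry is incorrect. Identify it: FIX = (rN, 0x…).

[0] flags=0000 → (cmp)
[1] flags=0000 GT?T → r0=0x1c
[2] flags=0000 NE?T → r2=0xf3
[3] flags=0010 → (cmp)
[4] flags=0010 HI?T → r3=0x10
[5] flags=0010 LS?F → skip

FIX = (r2, 0xf3)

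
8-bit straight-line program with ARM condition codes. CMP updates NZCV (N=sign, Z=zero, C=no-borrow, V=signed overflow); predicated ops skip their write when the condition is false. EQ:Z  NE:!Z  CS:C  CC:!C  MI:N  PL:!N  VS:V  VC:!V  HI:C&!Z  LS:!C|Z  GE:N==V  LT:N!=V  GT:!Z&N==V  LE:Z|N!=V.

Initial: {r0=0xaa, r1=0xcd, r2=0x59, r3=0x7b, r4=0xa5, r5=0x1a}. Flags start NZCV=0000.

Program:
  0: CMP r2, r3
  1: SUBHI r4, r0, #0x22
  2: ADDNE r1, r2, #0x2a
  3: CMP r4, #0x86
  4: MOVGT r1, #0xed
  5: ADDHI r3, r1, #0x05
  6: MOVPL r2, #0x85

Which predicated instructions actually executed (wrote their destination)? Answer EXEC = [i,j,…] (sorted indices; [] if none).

0: ✓ CMP  NZCV=1000
1: · SUBHI
2: ✓ ADDNE  r1←0x83
3: ✓ CMP  NZCV=0010
4: ✓ MOVGT  r1←0xed
5: ✓ ADDHI  r3←0xf2
6: ✓ MOVPL  r2←0x85

EXEC = [2,4,5,6]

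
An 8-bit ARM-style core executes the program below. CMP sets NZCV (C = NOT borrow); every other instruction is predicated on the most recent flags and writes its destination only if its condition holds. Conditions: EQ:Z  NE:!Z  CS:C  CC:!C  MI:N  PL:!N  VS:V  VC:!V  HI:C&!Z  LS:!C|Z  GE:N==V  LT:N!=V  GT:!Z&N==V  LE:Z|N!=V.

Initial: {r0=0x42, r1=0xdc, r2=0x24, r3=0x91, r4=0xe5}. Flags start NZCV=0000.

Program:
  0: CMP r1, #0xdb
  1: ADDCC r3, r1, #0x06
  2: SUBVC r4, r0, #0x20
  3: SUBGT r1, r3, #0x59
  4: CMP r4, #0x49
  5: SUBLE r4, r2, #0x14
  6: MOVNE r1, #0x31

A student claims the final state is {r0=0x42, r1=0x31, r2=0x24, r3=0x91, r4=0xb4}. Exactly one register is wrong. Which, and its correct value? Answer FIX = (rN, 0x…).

FIX = (r4, 0x10)

0: ✓ CMP  NZCV=0010
1: · ADDCC
2: ✓ SUBVC  r4←0x22
3: ✓ SUBGT  r1←0x38
4: ✓ CMP  NZCV=1000
5: ✓ SUBLE  r4←0x10
6: ✓ MOVNE  r1←0x31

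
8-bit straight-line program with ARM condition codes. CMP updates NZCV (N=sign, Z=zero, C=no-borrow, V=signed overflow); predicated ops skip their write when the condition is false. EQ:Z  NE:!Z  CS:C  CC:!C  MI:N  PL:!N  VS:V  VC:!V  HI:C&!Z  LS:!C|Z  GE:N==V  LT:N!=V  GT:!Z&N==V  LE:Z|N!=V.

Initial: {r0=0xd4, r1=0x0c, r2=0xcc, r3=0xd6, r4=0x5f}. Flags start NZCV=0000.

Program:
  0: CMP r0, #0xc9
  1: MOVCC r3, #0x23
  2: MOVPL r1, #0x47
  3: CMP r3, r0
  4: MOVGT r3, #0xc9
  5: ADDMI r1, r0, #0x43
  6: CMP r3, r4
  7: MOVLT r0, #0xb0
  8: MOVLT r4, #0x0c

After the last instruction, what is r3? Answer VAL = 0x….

VAL = 0xc9

0: ✓ CMP  NZCV=0010
1: · MOVCC
2: ✓ MOVPL  r1←0x47
3: ✓ CMP  NZCV=0010
4: ✓ MOVGT  r3←0xc9
5: · ADDMI
6: ✓ CMP  NZCV=0011
7: ✓ MOVLT  r0←0xb0
8: ✓ MOVLT  r4←0x0c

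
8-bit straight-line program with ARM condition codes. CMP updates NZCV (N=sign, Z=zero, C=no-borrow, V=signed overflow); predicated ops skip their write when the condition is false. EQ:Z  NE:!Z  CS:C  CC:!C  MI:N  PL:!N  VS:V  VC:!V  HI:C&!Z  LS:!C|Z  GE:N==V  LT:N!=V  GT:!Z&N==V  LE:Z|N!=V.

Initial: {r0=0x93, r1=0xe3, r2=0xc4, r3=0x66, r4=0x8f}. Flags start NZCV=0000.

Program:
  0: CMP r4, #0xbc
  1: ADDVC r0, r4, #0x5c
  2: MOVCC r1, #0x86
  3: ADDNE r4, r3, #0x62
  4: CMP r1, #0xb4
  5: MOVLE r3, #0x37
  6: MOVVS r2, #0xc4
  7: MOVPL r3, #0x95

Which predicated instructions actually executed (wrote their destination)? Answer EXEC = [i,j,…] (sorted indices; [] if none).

EXEC = [1,2,3,5]

0: ✓ CMP  NZCV=1000
1: ✓ ADDVC  r0←0xeb
2: ✓ MOVCC  r1←0x86
3: ✓ ADDNE  r4←0xc8
4: ✓ CMP  NZCV=1000
5: ✓ MOVLE  r3←0x37
6: · MOVVS
7: · MOVPL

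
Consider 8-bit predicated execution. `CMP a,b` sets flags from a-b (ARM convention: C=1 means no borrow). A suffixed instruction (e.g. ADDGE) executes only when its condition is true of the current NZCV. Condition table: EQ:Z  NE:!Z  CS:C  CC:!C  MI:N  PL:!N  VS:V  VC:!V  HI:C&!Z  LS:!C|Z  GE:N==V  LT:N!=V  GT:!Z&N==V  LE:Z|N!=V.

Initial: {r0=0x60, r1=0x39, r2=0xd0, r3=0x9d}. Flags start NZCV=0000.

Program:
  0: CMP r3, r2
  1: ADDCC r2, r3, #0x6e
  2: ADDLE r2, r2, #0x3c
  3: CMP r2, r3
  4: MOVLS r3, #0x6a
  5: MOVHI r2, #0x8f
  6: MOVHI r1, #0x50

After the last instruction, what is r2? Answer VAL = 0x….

VAL = 0x47

[0] flags=1000 → (cmp)
[1] flags=1000 CC?T → r2=0x0b
[2] flags=1000 LE?T → r2=0x47
[3] flags=1001 → (cmp)
[4] flags=1001 LS?T → r3=0x6a
[5] flags=1001 HI?F → skip
[6] flags=1001 HI?F → skip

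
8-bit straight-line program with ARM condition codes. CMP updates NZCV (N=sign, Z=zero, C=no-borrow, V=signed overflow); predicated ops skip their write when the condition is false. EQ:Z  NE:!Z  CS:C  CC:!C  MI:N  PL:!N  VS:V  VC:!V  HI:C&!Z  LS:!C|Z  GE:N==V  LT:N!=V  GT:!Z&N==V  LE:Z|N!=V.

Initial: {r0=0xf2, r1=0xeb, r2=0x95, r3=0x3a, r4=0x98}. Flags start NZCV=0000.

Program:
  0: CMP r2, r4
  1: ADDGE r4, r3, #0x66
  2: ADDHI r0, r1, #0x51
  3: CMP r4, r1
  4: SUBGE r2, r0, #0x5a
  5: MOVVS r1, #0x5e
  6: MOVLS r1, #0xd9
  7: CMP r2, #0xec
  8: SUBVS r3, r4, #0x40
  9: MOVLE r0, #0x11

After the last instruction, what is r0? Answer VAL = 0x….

[0] flags=1000 → (cmp)
[1] flags=1000 GE?F → skip
[2] flags=1000 HI?F → skip
[3] flags=1000 → (cmp)
[4] flags=1000 GE?F → skip
[5] flags=1000 VS?F → skip
[6] flags=1000 LS?T → r1=0xd9
[7] flags=1000 → (cmp)
[8] flags=1000 VS?F → skip
[9] flags=1000 LE?T → r0=0x11

VAL = 0x11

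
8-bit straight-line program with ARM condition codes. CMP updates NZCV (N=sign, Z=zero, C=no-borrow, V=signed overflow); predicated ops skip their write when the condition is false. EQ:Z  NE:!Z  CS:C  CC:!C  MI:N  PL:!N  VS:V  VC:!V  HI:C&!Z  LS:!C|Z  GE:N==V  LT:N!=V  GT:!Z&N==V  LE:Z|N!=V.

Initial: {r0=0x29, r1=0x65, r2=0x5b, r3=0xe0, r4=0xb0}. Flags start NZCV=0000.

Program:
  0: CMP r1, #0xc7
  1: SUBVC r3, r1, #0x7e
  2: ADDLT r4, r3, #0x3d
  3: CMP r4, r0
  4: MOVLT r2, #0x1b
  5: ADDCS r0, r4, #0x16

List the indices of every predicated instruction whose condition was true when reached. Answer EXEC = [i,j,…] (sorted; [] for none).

[0] flags=1001 → (cmp)
[1] flags=1001 VC?F → skip
[2] flags=1001 LT?F → skip
[3] flags=1010 → (cmp)
[4] flags=1010 LT?T → r2=0x1b
[5] flags=1010 CS?T → r0=0xc6

EXEC = [4,5]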